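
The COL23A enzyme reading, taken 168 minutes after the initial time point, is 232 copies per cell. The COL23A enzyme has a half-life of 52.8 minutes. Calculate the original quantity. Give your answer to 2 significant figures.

2100 copies per cell

Number of half-lives elapsed: n = 168/52.8 ≈ 3.1818.
A₀ = A × 2^n = 232 × 2^3.1818 = 232 × 9.0745 ≈ 2105.3 copies per cell.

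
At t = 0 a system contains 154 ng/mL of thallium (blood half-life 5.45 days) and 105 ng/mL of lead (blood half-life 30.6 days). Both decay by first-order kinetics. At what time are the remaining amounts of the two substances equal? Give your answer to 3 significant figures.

3.66 days

Set 154·(1/2)^(t/5.45) = 105·(1/2)^(t/30.6).
Taking log₂: log₂(154/105) = t·(1/5.45 − 1/30.6).
log₂(1.4667) = 0.55254; 1/5.45 − 1/30.6 = 0.15081.
t = 0.55254 / 0.15081 ≈ 3.6639 days.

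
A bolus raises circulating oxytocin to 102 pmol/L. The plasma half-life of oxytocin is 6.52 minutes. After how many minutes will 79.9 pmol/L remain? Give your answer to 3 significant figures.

Fraction remaining = 79.9/102 ≈ 0.78333.
n = log₂(102/79.9) = ln(1.2766)/ln 2 ≈ 0.3523 half-lives.
t = n × t½ = 0.3523 × 6.52 ≈ 2.297 minutes.

2.30 minutes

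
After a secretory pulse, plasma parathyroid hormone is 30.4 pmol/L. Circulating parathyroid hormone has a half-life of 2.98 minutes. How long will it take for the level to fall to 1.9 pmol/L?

1.9/30.4 = 1/16, so 4 half-lives have elapsed.
t = 4 × 2.98 = 11.92 minutes.

11.92 minutes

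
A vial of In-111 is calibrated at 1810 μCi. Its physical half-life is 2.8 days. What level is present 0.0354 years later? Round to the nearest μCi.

Convert the elapsed time: 0.0354 years = 12.921 days.
Number of half-lives: n = 12.921/2.8 ≈ 4.6146.
Remaining = 1810 × (1/2)^4.6146 = 1810 × 0.040818 ≈ 73.881 μCi.

74 μCi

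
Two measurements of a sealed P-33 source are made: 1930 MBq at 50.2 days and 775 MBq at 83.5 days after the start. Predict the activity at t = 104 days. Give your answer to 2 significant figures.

440 MBq

Over Δt = 83.5 − 50.2 = 33.3 days, the level fell by a factor of 1930/775 ≈ 2.4903.
n = log₂(2.4903) ≈ 1.3163 half-lives, so t½ = 33.3/1.3163 ≈ 25.298 days.
From t = 83.5 to t = 104: 775 × (1/2)^((104−83.5)/25.298) ≈ 441.94 MBq.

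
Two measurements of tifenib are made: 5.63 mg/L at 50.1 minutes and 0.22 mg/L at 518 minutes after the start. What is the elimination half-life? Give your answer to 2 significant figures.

Over Δt = 518 − 50.1 = 467.9 minutes, the level fell by a factor of 5.63/0.22 ≈ 25.591.
n = log₂(25.591) ≈ 4.6776 half-lives, so t½ = 467.9/4.6776 ≈ 100.03 minutes.

100 minutes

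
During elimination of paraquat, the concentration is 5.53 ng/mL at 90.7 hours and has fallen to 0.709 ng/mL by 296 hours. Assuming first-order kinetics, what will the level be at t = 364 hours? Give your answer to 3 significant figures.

0.359 ng/mL

Over Δt = 296 − 90.7 = 205.3 hours, the level fell by a factor of 5.53/0.709 ≈ 7.7997.
n = log₂(7.7997) ≈ 2.9634 half-lives, so t½ = 205.3/2.9634 ≈ 69.278 hours.
From t = 296 to t = 364: 0.709 × (1/2)^((364−296)/69.278) ≈ 0.35906 ng/mL.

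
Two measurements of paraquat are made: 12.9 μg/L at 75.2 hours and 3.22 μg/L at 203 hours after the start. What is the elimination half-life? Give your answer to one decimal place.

63.8 hours

Over Δt = 203 − 75.2 = 127.8 hours, the level fell by a factor of 12.9/3.22 ≈ 4.0062.
n = log₂(4.0062) ≈ 2.0022 half-lives, so t½ = 127.8/2.0022 ≈ 63.829 hours.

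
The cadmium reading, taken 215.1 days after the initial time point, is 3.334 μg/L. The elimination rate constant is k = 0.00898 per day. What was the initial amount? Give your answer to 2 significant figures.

t½ = ln 2 / k = 0.69315 / 0.00898 ≈ 77.188 days.
Number of half-lives elapsed: n = 215.1/77.188 ≈ 2.7867.
A₀ = A × 2^n = 3.334 × 2^2.7867 = 3.334 × 6.9005 ≈ 23.006 μg/L.

23 μg/L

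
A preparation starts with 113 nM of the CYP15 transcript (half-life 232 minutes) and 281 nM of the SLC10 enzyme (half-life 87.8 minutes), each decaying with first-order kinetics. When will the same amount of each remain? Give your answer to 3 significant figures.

186 minutes

Set 113·(1/2)^(t/232) = 281·(1/2)^(t/87.8).
Taking log₂: log₂(113/281) = t·(1/232 − 1/87.8).
log₂(0.40214) = -1.3142; 1/232 − 1/87.8 = -0.0070792.
t = -1.3142 / -0.0070792 ≈ 185.65 minutes.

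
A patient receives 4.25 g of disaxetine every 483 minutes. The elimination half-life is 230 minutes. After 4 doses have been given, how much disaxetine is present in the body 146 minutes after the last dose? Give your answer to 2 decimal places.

3.56 g

The 4 doses were given 1595, 1112, 629, 146 minutes ago.
Total = 4.25·(1/2)^(1595/230) + 4.25·(1/2)^(1112/230) + 4.25·(1/2)^(629/230) + 4.25·(1/2)^(146/230)
      = 0.034739 + 0.14893 + 0.63847 + 2.7372 ≈ 3.5593 g.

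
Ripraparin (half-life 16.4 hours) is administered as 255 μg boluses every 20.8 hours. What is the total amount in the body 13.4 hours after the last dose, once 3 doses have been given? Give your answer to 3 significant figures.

The 3 doses were given 55, 34.2, 13.4 hours ago.
Total = 255·(1/2)^(55/16.4) + 255·(1/2)^(34.2/16.4) + 255·(1/2)^(13.4/16.4)
      = 24.945 + 60.087 + 144.74 ≈ 229.77 μg.

230 μg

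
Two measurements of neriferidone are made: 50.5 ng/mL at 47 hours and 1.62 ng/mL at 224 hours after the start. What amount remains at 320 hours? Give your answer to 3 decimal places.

0.251 ng/mL

Over Δt = 224 − 47 = 177 hours, the level fell by a factor of 50.5/1.62 ≈ 31.173.
n = log₂(31.173) ≈ 4.9622 half-lives, so t½ = 177/4.9622 ≈ 35.67 hours.
From t = 224 to t = 320: 1.62 × (1/2)^((320−224)/35.67) ≈ 0.2508 ng/mL.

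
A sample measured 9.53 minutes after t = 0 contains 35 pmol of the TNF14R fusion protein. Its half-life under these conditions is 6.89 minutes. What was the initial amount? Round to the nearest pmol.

Number of half-lives elapsed: n = 9.53/6.89 ≈ 1.3832.
A₀ = A × 2^n = 35 × 2^1.3832 = 35 × 2.6084 ≈ 91.294 pmol.

91 pmol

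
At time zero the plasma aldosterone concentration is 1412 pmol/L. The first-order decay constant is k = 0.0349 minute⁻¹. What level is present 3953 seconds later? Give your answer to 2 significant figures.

140 pmol/L

t½ = ln 2 / k = 0.69315 / 0.0349 ≈ 19.861 minutes.
Convert the elapsed time: 3953 seconds = 65.8833 minutes.
Number of half-lives: n = 65.8833/19.861 ≈ 3.3172.
Remaining = 1412 × (1/2)^3.3172 = 1412 × 0.10033 ≈ 141.66 pmol/L.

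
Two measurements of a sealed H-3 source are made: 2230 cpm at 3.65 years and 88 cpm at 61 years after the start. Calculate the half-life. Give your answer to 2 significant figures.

Over Δt = 61 − 3.65 = 57.35 years, the level fell by a factor of 2230/88 ≈ 25.341.
n = log₂(25.341) ≈ 4.6634 half-lives, so t½ = 57.35/4.6634 ≈ 12.298 years.

12 years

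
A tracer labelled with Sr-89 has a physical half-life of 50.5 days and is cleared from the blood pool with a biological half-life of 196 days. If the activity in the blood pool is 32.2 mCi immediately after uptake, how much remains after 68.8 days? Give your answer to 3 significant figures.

9.82 mCi

1/t_eff = 1/t_phys + 1/t_biol = 1/50.5 + 1/196 = 0.024904 per day.
t_eff = 50.5 × 196 / (50.5 + 196) ≈ 40.154 days.
Remaining = 32.2 × (1/2)^(68.8/40.154) = 32.2 × (1/2)^1.7134 ≈ 9.8191 mCi.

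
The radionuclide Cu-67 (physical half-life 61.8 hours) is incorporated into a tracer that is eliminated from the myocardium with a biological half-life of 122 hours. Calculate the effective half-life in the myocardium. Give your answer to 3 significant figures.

1/t_eff = 1/t_phys + 1/t_biol = 1/61.8 + 1/122 = 0.024378 per hour.
t_eff = 61.8 × 122 / (61.8 + 122) ≈ 41.021 hours.

41.0 hours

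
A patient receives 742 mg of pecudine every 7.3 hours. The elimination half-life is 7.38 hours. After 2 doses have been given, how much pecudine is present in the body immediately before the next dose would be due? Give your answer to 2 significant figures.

560 mg

The 2 doses were given 14.6, 7.3 hours ago.
Total = 742·(1/2)^(14.6/7.38) + 742·(1/2)^(7.3/7.38)
      = 188.31 + 373.8 ≈ 562.11 mg.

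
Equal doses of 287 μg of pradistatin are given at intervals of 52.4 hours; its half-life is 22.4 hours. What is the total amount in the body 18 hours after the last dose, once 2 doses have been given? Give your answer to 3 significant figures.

The 2 doses were given 70.4, 18 hours ago.
Total = 287·(1/2)^(70.4/22.4) + 287·(1/2)^(18/22.4)
      = 32.493 + 164.43 ≈ 196.92 μg.

197 μg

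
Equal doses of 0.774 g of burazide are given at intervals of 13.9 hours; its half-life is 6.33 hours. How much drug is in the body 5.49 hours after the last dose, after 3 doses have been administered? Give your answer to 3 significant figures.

The 3 doses were given 33.29, 19.39, 5.49 hours ago.
Total = 0.774·(1/2)^(33.29/6.33) + 0.774·(1/2)^(19.39/6.33) + 0.774·(1/2)^(5.49/6.33)
      = 0.020212 + 0.092604 + 0.42429 ≈ 0.5371 g.

0.537 g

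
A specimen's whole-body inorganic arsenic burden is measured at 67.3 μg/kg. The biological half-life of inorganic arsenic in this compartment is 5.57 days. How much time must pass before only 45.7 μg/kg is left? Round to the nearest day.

Fraction remaining = 45.7/67.3 ≈ 0.67905.
n = log₂(67.3/45.7) = ln(1.4726)/ln 2 ≈ 0.55841 half-lives.
t = n × t½ = 0.55841 × 5.57 ≈ 3.1104 days.

3 days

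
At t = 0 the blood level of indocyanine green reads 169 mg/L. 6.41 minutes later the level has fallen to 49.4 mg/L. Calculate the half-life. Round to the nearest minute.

4 minutes

A/A₀ = 49.4/169 ≈ 0.29231.
n = log₂(3.4211) ≈ 1.7744 half-lives elapsed in 6.41 minutes.
t½ = 6.41/1.7744 ≈ 3.6124 minutes.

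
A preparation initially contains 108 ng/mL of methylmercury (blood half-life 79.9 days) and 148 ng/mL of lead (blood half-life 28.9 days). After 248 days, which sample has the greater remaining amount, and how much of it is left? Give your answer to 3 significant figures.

methylmercury, 12.6 ng/mL

methylmercury: 108 × (1/2)^3.1039 ≈ 12.562 ng/mL.
lead: 148 × (1/2)^8.5813 ≈ 0.38639 ng/mL.
Methylmercury has more remaining, at ≈ 12.562 ng/mL.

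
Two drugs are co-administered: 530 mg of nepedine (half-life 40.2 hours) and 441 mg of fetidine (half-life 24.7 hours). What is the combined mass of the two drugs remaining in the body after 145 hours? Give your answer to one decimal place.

nepedine: 530 × (1/2)^(145/40.2) = 530 × (1/2)^3.607 ≈ 43.498 mg.
fetidine: 441 × (1/2)^(145/24.7) = 441 × (1/2)^5.8704 ≈ 7.538 mg.
Total = 43.498 + 7.538 ≈ 51.036 mg.

51.0 mg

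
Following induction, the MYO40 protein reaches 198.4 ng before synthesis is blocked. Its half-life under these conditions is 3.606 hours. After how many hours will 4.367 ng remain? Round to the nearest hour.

20 hours

Fraction remaining = 4.367/198.4 ≈ 0.022011.
n = log₂(198.4/4.367) = ln(45.432)/ln 2 ≈ 5.5056 half-lives.
t = n × t½ = 5.5056 × 3.606 ≈ 19.853 hours.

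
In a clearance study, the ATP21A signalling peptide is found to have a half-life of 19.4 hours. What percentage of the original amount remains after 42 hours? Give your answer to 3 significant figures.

n = 42/19.4 ≈ 2.1649 half-lives.
Fraction remaining = (1/2)^2.1649 ≈ 0.22299, i.e. 22.299%.

22.3%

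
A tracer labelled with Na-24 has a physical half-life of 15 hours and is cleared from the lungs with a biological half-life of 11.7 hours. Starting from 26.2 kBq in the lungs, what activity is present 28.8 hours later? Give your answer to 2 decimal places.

1.26 kBq

1/t_eff = 1/t_phys + 1/t_biol = 1/15 + 1/11.7 = 0.15214 per hour.
t_eff = 15 × 11.7 / (15 + 11.7) ≈ 6.573 hours.
Remaining = 26.2 × (1/2)^(28.8/6.573) = 26.2 × (1/2)^4.3815 ≈ 1.257 kBq.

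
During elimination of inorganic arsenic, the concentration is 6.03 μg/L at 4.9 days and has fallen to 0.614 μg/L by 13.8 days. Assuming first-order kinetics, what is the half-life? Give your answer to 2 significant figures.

2.7 days

Over Δt = 13.8 − 4.9 = 8.9 days, the level fell by a factor of 6.03/0.614 ≈ 9.8208.
n = log₂(9.8208) ≈ 3.2958 half-lives, so t½ = 8.9/3.2958 ≈ 2.7004 days.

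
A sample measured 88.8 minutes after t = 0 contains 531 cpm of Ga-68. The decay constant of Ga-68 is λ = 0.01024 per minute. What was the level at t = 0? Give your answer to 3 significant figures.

1320 cpm

t½ = ln 2 / λ = 0.69315 / 0.01024 ≈ 67.69 minutes.
Number of half-lives elapsed: n = 88.8/67.69 ≈ 1.3119.
A₀ = A × 2^n = 531 × 2^1.3119 = 531 × 2.4826 ≈ 1318.3 cpm.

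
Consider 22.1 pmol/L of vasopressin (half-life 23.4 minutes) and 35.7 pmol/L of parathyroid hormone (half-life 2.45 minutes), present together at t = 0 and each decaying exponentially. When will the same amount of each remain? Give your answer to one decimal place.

1.9 minutes

Set 22.1·(1/2)^(t/23.4) = 35.7·(1/2)^(t/2.45).
Taking log₂: log₂(22.1/35.7) = t·(1/23.4 − 1/2.45).
log₂(0.61905) = -0.69188; 1/23.4 − 1/2.45 = -0.36543.
t = -0.69188 / -0.36543 ≈ 1.8933 minutes.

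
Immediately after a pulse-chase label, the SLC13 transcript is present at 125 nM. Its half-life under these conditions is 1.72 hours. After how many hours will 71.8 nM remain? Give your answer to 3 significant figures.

1.38 hours

Fraction remaining = 71.8/125 ≈ 0.5744.
n = log₂(125/71.8) = ln(1.7409)/ln 2 ≈ 0.79987 half-lives.
t = n × t½ = 0.79987 × 1.72 ≈ 1.3758 hours.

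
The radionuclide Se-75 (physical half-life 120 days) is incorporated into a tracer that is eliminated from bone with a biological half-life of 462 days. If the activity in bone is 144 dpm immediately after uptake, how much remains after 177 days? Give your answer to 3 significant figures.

39.7 dpm

1/t_eff = 1/t_phys + 1/t_biol = 1/120 + 1/462 = 0.010498 per day.
t_eff = 120 × 462 / (120 + 462) ≈ 95.258 days.
Remaining = 144 × (1/2)^(177/95.258) = 144 × (1/2)^1.8581 ≈ 39.72 dpm.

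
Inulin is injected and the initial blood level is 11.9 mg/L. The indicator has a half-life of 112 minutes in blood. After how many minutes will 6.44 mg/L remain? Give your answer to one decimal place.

Fraction remaining = 6.44/11.9 ≈ 0.54118.
n = log₂(11.9/6.44) = ln(1.8478)/ln 2 ≈ 0.88583 half-lives.
t = n × t½ = 0.88583 × 112 ≈ 99.213 minutes.

99.2 minutes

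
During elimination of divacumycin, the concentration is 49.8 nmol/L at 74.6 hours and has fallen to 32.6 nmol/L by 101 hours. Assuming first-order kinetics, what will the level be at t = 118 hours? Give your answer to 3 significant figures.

24.8 nmol/L

Over Δt = 101 − 74.6 = 26.4 hours, the level fell by a factor of 49.8/32.6 ≈ 1.5276.
n = log₂(1.5276) ≈ 0.61127 half-lives, so t½ = 26.4/0.61127 ≈ 43.189 hours.
From t = 101 to t = 118: 32.6 × (1/2)^((118−101)/43.189) ≈ 24.816 nmol/L.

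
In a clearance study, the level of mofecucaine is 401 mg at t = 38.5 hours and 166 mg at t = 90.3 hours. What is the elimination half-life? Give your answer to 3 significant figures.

40.7 hours

Over Δt = 90.3 − 38.5 = 51.8 hours, the level fell by a factor of 401/166 ≈ 2.4157.
n = log₂(2.4157) ≈ 1.2724 half-lives, so t½ = 51.8/1.2724 ≈ 40.71 hours.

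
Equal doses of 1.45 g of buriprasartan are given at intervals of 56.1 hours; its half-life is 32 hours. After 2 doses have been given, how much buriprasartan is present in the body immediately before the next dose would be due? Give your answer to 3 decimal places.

The 2 doses were given 112.2, 56.1 hours ago.
Total = 1.45·(1/2)^(112.2/32) + 1.45·(1/2)^(56.1/32)
      = 0.12761 + 0.43015 ≈ 0.55776 g.

0.558 g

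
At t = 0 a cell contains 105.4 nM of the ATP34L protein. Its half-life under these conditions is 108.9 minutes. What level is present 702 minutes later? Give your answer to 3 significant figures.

Number of half-lives: n = 702/108.9 ≈ 6.4463.
Remaining = 105.4 × (1/2)^6.4463 = 105.4 × 0.011468 ≈ 1.2087 nM.

1.21 nM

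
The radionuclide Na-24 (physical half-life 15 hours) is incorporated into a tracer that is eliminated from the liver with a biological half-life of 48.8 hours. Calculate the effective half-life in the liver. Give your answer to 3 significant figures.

1/t_eff = 1/t_phys + 1/t_biol = 1/15 + 1/48.8 = 0.087158 per hour.
t_eff = 15 × 48.8 / (15 + 48.8) ≈ 11.473 hours.

11.5 hours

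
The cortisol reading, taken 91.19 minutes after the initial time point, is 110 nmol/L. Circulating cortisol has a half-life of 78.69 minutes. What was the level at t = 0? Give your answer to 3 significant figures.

Number of half-lives elapsed: n = 91.19/78.69 ≈ 1.1589.
A₀ = A × 2^n = 110 × 2^1.1589 = 110 × 2.2328 ≈ 245.61 nmol/L.

246 nmol/L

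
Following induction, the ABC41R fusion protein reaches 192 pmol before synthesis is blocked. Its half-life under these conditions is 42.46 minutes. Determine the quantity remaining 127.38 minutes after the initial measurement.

Elapsed time is 3 half-lives (127.38/42.46).
Each half-life halves the amount: 192 × (1/2)^3 = 192/8 = 24 pmol.

24 pmol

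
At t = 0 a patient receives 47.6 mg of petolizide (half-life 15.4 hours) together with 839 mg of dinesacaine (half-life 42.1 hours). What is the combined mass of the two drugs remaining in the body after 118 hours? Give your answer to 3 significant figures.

120 mg

petolizide: 47.6 × (1/2)^(118/15.4) = 47.6 × (1/2)^7.6623 ≈ 0.23497 mg.
dinesacaine: 839 × (1/2)^(118/42.1) = 839 × (1/2)^2.8029 ≈ 120.23 mg.
Total = 0.23497 + 120.23 ≈ 120.47 mg.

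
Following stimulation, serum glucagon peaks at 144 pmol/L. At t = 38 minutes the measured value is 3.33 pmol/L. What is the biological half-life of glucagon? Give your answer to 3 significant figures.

A/A₀ = 3.33/144 ≈ 0.023125.
n = log₂(43.243) ≈ 5.4344 half-lives elapsed in 38 minutes.
t½ = 38/5.4344 ≈ 6.9925 minutes.

6.99 minutes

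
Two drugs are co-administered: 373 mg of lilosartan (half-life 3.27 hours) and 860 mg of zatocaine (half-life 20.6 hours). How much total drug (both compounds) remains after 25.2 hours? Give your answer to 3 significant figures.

lilosartan: 373 × (1/2)^(25.2/3.27) = 373 × (1/2)^7.7064 ≈ 1.7858 mg.
zatocaine: 860 × (1/2)^(25.2/20.6) = 860 × (1/2)^1.2233 ≈ 368.34 mg.
Total = 1.7858 + 368.34 ≈ 370.13 mg.

370 mg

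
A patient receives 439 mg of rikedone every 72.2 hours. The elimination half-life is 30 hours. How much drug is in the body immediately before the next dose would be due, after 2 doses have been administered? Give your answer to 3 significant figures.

The 2 doses were given 144.4, 72.2 hours ago.
Total = 439·(1/2)^(144.4/30) + 439·(1/2)^(72.2/30)
      = 15.614 + 82.791 ≈ 98.405 mg.

98.4 mg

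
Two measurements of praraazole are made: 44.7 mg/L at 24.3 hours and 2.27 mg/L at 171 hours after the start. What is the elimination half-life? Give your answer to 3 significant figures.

Over Δt = 171 − 24.3 = 146.7 hours, the level fell by a factor of 44.7/2.27 ≈ 19.692.
n = log₂(19.692) ≈ 4.2995 half-lives, so t½ = 146.7/4.2995 ≈ 34.12 hours.

34.1 hours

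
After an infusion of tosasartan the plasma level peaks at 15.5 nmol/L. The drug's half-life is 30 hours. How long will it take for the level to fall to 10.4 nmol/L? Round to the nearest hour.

17 hours

Fraction remaining = 10.4/15.5 ≈ 0.67097.
n = log₂(15.5/10.4) = ln(1.4904)/ln 2 ≈ 0.57568 half-lives.
t = n × t½ = 0.57568 × 30 ≈ 17.271 hours.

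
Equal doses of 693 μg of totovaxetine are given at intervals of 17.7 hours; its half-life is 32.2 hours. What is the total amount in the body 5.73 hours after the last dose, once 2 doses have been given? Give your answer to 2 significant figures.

1000 μg

The 2 doses were given 23.43, 5.73 hours ago.
Total = 693·(1/2)^(23.43/32.2) + 693·(1/2)^(5.73/32.2)
      = 418.5 + 612.58 ≈ 1031.1 μg.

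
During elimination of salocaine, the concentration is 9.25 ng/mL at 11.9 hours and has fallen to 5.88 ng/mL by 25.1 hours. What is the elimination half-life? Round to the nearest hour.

Over Δt = 25.1 − 11.9 = 13.2 hours, the level fell by a factor of 9.25/5.88 ≈ 1.5731.
n = log₂(1.5731) ≈ 0.65364 half-lives, so t½ = 13.2/0.65364 ≈ 20.195 hours.

20 hours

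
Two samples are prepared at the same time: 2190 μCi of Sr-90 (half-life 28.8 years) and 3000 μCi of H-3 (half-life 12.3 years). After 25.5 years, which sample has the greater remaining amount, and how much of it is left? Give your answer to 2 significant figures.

Sr-90: 2190 × (1/2)^0.88542 ≈ 1185.5 μCi.
H-3: 3000 × (1/2)^2.0732 ≈ 712.91 μCi.
Sr-90 has more remaining, at ≈ 1185.5 μCi.

Sr-90, 1200 μCi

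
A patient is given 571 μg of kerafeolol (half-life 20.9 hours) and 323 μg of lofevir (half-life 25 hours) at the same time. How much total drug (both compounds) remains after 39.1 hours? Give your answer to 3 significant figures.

kerafeolol: 571 × (1/2)^(39.1/20.9) = 571 × (1/2)^1.8708 ≈ 156.12 μg.
lofevir: 323 × (1/2)^(39.1/25) = 323 × (1/2)^1.564 ≈ 109.24 μg.
Total = 156.12 + 109.24 ≈ 265.36 μg.

265 μg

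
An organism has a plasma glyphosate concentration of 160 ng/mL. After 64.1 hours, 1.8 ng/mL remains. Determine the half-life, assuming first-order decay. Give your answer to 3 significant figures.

A/A₀ = 1.8/160 ≈ 0.01125.
n = log₂(88.889) ≈ 6.4739 half-lives elapsed in 64.1 hours.
t½ = 64.1/6.4739 ≈ 9.9012 hours.

9.90 hours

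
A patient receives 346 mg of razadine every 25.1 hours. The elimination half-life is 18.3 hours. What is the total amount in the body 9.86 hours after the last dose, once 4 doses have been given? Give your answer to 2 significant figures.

The 4 doses were given 85.16, 60.06, 34.96, 9.86 hours ago.
Total = 346·(1/2)^(85.16/18.3) + 346·(1/2)^(60.06/18.3) + 346·(1/2)^(34.96/18.3) + 346·(1/2)^(9.86/18.3)
      = 13.747 + 35.572 + 92.044 + 238.17 ≈ 379.53 mg.

380 mg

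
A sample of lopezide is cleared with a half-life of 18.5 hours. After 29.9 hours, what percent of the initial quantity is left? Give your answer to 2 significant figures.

n = 29.9/18.5 ≈ 1.6162 half-lives.
Fraction remaining = (1/2)^1.6162 ≈ 0.32619, i.e. 32.619%.

33%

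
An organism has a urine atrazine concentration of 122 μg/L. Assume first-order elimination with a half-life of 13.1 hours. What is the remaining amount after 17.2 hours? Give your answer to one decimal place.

Number of half-lives: n = 17.2/13.1 ≈ 1.313.
Remaining = 122 × (1/2)^1.313 = 122 × 0.40249 ≈ 49.104 μg/L.

49.1 μg/L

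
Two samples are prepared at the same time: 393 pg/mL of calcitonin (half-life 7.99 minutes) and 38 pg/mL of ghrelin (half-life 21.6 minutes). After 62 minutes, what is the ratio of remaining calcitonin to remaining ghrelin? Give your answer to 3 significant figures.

0.349

calcitonin: 393 × (1/2)^(62/7.99) = 393 × (1/2)^7.7597 ≈ 1.8134 pg/mL.
ghrelin: 38 × (1/2)^(62/21.6) = 38 × (1/2)^2.8704 ≈ 5.1966 pg/mL.
Ratio ≈ 1.8134 / 5.1966 ≈ 0.34896.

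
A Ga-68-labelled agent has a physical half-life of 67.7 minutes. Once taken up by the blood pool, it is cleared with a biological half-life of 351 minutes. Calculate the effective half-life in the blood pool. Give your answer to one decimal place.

1/t_eff = 1/t_phys + 1/t_biol = 1/67.7 + 1/351 = 0.01762 per minute.
t_eff = 67.7 × 351 / (67.7 + 351) ≈ 56.754 minutes.

56.8 minutes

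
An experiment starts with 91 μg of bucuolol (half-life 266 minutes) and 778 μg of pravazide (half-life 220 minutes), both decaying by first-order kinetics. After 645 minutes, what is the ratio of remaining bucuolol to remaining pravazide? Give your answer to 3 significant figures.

0.166

bucuolol: 91 × (1/2)^(645/266) = 91 × (1/2)^2.4248 ≈ 16.947 μg.
pravazide: 778 × (1/2)^(645/220) = 778 × (1/2)^2.9318 ≈ 101.96 μg.
Ratio ≈ 16.947 / 101.96 ≈ 0.16622.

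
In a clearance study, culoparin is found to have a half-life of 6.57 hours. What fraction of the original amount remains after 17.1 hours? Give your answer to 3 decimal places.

0.165

n = 17.1/6.57 ≈ 2.6027 half-lives.
Fraction remaining = (1/2)^2.6027 ≈ 0.16463.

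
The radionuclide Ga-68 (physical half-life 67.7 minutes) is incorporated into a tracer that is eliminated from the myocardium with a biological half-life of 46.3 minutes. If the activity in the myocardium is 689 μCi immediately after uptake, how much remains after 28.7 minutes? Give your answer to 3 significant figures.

334 μCi

1/t_eff = 1/t_phys + 1/t_biol = 1/67.7 + 1/46.3 = 0.036369 per minute.
t_eff = 67.7 × 46.3 / (67.7 + 46.3) ≈ 27.496 minutes.
Remaining = 689 × (1/2)^(28.7/27.496) = 689 × (1/2)^1.0438 ≈ 334.2 μCi.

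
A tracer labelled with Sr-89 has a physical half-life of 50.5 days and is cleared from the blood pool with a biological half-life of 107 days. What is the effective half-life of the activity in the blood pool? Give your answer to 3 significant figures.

1/t_eff = 1/t_phys + 1/t_biol = 1/50.5 + 1/107 = 0.029148 per day.
t_eff = 50.5 × 107 / (50.5 + 107) ≈ 34.308 days.

34.3 days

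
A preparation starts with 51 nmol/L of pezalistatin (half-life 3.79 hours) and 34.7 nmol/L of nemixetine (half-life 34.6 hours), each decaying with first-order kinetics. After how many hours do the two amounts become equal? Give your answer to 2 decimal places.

2.36 hours

Set 51·(1/2)^(t/3.79) = 34.7·(1/2)^(t/34.6).
Taking log₂: log₂(51/34.7) = t·(1/3.79 − 1/34.6).
log₂(1.4697) = 0.55556; 1/3.79 − 1/34.6 = 0.23495.
t = 0.55556 / 0.23495 ≈ 2.3646 hours.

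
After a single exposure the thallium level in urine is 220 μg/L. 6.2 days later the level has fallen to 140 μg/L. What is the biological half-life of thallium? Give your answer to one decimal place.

A/A₀ = 140/220 ≈ 0.63636.
n = log₂(1.5714) ≈ 0.65208 half-lives elapsed in 6.2 days.
t½ = 6.2/0.65208 ≈ 9.5081 days.

9.5 days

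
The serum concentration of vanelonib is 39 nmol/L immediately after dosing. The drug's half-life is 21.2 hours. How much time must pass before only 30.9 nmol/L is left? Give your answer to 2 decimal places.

7.12 hours

Fraction remaining = 30.9/39 ≈ 0.79231.
n = log₂(39/30.9) = ln(1.2621)/ln 2 ≈ 0.33587 half-lives.
t = n × t½ = 0.33587 × 21.2 ≈ 7.1204 hours.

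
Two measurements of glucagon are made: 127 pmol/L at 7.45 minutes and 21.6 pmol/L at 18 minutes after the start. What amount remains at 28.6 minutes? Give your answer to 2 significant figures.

3.6 pmol/L

Over Δt = 18 − 7.45 = 10.55 minutes, the level fell by a factor of 127/21.6 ≈ 5.8796.
n = log₂(5.8796) ≈ 2.5557 half-lives, so t½ = 10.55/2.5557 ≈ 4.128 minutes.
From t = 18 to t = 28.6: 21.6 × (1/2)^((28.6−18)/4.128) ≈ 3.643 pmol/L.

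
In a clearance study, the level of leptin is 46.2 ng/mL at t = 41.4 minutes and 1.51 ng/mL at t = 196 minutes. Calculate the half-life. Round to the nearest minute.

31 minutes

Over Δt = 196 − 41.4 = 154.6 minutes, the level fell by a factor of 46.2/1.51 ≈ 30.596.
n = log₂(30.596) ≈ 4.9353 half-lives, so t½ = 154.6/4.9353 ≈ 31.326 minutes.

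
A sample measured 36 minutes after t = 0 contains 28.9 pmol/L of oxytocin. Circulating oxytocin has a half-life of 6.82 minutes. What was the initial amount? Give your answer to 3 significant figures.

1120 pmol/L

Number of half-lives elapsed: n = 36/6.82 ≈ 5.2786.
A₀ = A × 2^n = 28.9 × 2^5.2786 = 28.9 × 38.816 ≈ 1121.8 pmol/L.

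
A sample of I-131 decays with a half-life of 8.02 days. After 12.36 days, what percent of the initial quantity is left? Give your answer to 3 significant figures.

n = 12.36/8.02 ≈ 1.5411 half-lives.
Fraction remaining = (1/2)^1.5411 ≈ 0.34361, i.e. 34.361%.

34.4%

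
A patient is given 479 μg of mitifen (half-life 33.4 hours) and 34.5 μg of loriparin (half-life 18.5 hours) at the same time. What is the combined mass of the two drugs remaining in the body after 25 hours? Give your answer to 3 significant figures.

299 μg

mitifen: 479 × (1/2)^(25/33.4) = 479 × (1/2)^0.7485 ≈ 285.11 μg.
loriparin: 34.5 × (1/2)^(25/18.5) = 34.5 × (1/2)^1.3514 ≈ 13.521 μg.
Total = 285.11 + 13.521 ≈ 298.63 μg.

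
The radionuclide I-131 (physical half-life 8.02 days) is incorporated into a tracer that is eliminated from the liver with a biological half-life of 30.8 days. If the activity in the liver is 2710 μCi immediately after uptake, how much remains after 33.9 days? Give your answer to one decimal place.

67.5 μCi

1/t_eff = 1/t_phys + 1/t_biol = 1/8.02 + 1/30.8 = 0.15716 per day.
t_eff = 8.02 × 30.8 / (8.02 + 30.8) ≈ 6.3631 days.
Remaining = 2710 × (1/2)^(33.9/6.3631) = 2710 × (1/2)^5.3276 ≈ 67.485 μCi.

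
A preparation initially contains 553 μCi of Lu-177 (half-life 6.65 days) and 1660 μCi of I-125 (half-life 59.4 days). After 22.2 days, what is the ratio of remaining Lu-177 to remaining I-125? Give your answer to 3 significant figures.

0.0427

Lu-177: 553 × (1/2)^(22.2/6.65) = 553 × (1/2)^3.3383 ≈ 54.674 μCi.
I-125: 1660 × (1/2)^(22.2/59.4) = 1660 × (1/2)^0.37374 ≈ 1281.2 μCi.
Ratio ≈ 54.674 / 1281.2 ≈ 0.042676.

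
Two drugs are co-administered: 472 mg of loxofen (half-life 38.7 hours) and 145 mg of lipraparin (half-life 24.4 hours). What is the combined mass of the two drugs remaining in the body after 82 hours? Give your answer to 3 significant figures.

123 mg

loxofen: 472 × (1/2)^(82/38.7) = 472 × (1/2)^2.1189 ≈ 108.67 mg.
lipraparin: 145 × (1/2)^(82/24.4) = 145 × (1/2)^3.3607 ≈ 14.116 mg.
Total = 108.67 + 14.116 ≈ 122.78 mg.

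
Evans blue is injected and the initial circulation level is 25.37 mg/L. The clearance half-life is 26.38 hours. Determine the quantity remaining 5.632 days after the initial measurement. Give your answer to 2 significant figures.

Convert the elapsed time: 5.632 days = 135.168 hours.
Number of half-lives: n = 135.168/26.38 ≈ 5.1239.
Remaining = 25.37 × (1/2)^5.1239 = 25.37 × 0.028679 ≈ 0.72758 mg/L.

0.73 mg/L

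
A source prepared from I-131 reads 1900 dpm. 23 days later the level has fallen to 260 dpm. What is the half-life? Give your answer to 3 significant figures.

A/A₀ = 260/1900 ≈ 0.13684.
n = log₂(7.3077) ≈ 2.8694 half-lives elapsed in 23 days.
t½ = 23/2.8694 ≈ 8.0156 days.

8.02 days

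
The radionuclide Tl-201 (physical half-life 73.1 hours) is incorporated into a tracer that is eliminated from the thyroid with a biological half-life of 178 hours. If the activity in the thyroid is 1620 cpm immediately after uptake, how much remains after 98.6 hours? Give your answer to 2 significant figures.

1/t_eff = 1/t_phys + 1/t_biol = 1/73.1 + 1/178 = 0.019298 per hour.
t_eff = 73.1 × 178 / (73.1 + 178) ≈ 51.819 hours.
Remaining = 1620 × (1/2)^(98.6/51.819) = 1620 × (1/2)^1.9028 ≈ 433.24 cpm.

430 cpm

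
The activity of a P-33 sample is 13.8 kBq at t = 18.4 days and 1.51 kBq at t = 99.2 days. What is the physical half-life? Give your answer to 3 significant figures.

Over Δt = 99.2 − 18.4 = 80.8 days, the level fell by a factor of 13.8/1.51 ≈ 9.1391.
n = log₂(9.1391) ≈ 3.192 half-lives, so t½ = 80.8/3.192 ≈ 25.313 days.

25.3 days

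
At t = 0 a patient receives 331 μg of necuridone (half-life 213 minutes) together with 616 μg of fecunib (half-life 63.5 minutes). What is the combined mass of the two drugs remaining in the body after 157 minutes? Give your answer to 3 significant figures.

necuridone: 331 × (1/2)^(157/213) = 331 × (1/2)^0.73709 ≈ 198.58 μg.
fecunib: 616 × (1/2)^(157/63.5) = 616 × (1/2)^2.4724 ≈ 110.99 μg.
Total = 198.58 + 110.99 ≈ 309.58 μg.

310 μg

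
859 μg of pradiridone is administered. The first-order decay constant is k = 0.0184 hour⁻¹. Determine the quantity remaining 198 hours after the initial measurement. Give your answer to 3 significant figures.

t½ = ln 2 / k = 0.69315 / 0.0184 ≈ 37.671 hours.
Number of half-lives: n = 198/37.671 ≈ 5.256.
Remaining = 859 × (1/2)^5.256 = 859 × 0.026168 ≈ 22.479 μg.

22.5 μg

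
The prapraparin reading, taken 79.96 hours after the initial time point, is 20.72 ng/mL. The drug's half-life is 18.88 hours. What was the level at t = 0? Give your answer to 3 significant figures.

390 ng/mL

Number of half-lives elapsed: n = 79.96/18.88 ≈ 4.2352.
A₀ = A × 2^n = 20.72 × 2^4.2352 = 20.72 × 18.833 ≈ 390.21 ng/mL.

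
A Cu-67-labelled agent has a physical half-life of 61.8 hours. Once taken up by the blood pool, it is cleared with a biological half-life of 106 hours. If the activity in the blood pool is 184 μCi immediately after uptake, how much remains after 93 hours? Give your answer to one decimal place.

1/t_eff = 1/t_phys + 1/t_biol = 1/61.8 + 1/106 = 0.025615 per hour.
t_eff = 61.8 × 106 / (61.8 + 106) ≈ 39.039 hours.
Remaining = 184 × (1/2)^(93/39.039) = 184 × (1/2)^2.3822 ≈ 35.294 μCi.

35.3 μCi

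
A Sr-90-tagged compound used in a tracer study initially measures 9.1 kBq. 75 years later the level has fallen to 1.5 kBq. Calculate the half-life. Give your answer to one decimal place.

28.8 years

A/A₀ = 1.5/9.1 ≈ 0.16484.
n = log₂(6.0667) ≈ 2.6009 half-lives elapsed in 75 years.
t½ = 75/2.6009 ≈ 28.836 years.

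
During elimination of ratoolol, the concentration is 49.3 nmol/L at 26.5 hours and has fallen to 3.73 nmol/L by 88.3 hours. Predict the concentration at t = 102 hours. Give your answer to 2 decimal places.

Over Δt = 88.3 − 26.5 = 61.8 hours, the level fell by a factor of 49.3/3.73 ≈ 13.217.
n = log₂(13.217) ≈ 3.7243 half-lives, so t½ = 61.8/3.7243 ≈ 16.594 hours.
From t = 88.3 to t = 102: 3.73 × (1/2)^((102−88.3)/16.594) ≈ 2.1046 nmol/L.

2.10 nmol/L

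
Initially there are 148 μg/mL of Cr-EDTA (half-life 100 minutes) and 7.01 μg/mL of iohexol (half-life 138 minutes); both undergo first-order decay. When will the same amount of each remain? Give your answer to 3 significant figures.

1600 minutes

Set 148·(1/2)^(t/100) = 7.01·(1/2)^(t/138).
Taking log₂: log₂(148/7.01) = t·(1/100 − 1/138).
log₂(21.113) = 4.4; 1/100 − 1/138 = 0.0027536.
t = 4.4 / 0.0027536 ≈ 1597.9 minutes.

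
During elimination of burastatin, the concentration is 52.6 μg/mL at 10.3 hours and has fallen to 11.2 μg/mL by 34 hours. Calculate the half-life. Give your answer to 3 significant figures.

10.6 hours

Over Δt = 34 − 10.3 = 23.7 hours, the level fell by a factor of 52.6/11.2 ≈ 4.6964.
n = log₂(4.6964) ≈ 2.2316 half-lives, so t½ = 23.7/2.2316 ≈ 10.62 hours.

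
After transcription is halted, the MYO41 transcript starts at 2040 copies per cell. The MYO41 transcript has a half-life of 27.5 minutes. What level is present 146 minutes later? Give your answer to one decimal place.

51.5 copies per cell

Number of half-lives: n = 146/27.5 ≈ 5.3091.
Remaining = 2040 × (1/2)^5.3091 = 2040 × 0.025223 ≈ 51.456 copies per cell.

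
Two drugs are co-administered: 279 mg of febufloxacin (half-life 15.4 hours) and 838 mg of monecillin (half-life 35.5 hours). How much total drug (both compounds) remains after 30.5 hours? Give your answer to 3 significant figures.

febufloxacin: 279 × (1/2)^(30.5/15.4) = 279 × (1/2)^1.9805 ≈ 70.698 mg.
monecillin: 838 × (1/2)^(30.5/35.5) = 838 × (1/2)^0.85915 ≈ 461.97 mg.
Total = 70.698 + 461.97 ≈ 532.67 mg.

533 mg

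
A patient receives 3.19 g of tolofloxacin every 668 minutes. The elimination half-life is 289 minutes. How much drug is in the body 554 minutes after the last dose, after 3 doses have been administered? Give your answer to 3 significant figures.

1.05 g

The 3 doses were given 1890, 1222, 554 minutes ago.
Total = 3.19·(1/2)^(1890/289) + 3.19·(1/2)^(1222/289) + 3.19·(1/2)^(554/289)
      = 0.034286 + 0.17019 + 0.84475 ≈ 1.0492 g.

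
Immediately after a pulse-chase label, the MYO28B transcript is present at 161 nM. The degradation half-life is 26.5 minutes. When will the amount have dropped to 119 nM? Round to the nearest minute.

Fraction remaining = 119/161 ≈ 0.73913.
n = log₂(161/119) = ln(1.3529)/ln 2 ≈ 0.4361 half-lives.
t = n × t½ = 0.4361 × 26.5 ≈ 11.557 minutes.

12 minutes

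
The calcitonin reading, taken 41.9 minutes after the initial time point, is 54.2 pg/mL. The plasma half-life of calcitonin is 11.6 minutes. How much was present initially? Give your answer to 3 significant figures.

Number of half-lives elapsed: n = 41.9/11.6 ≈ 3.6121.
A₀ = A × 2^n = 54.2 × 2^3.6121 = 54.2 × 12.228 ≈ 662.74 pg/mL.

663 pg/mL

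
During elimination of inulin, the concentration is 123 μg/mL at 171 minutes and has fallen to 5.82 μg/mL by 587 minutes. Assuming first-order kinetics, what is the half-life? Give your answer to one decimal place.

94.5 minutes

Over Δt = 587 − 171 = 416 minutes, the level fell by a factor of 123/5.82 ≈ 21.134.
n = log₂(21.134) ≈ 4.4015 half-lives, so t½ = 416/4.4015 ≈ 94.513 minutes.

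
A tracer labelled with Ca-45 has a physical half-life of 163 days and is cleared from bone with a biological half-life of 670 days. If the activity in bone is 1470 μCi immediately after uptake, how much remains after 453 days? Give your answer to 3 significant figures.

134 μCi

1/t_eff = 1/t_phys + 1/t_biol = 1/163 + 1/670 = 0.0076275 per day.
t_eff = 163 × 670 / (163 + 670) ≈ 131.1 days.
Remaining = 1470 × (1/2)^(453/131.1) = 1470 × (1/2)^3.4553 ≈ 134.02 μCi.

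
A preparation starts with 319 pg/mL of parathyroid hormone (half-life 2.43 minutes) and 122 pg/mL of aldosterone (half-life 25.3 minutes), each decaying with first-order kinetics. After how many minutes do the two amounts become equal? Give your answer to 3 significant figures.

Set 319·(1/2)^(t/2.43) = 122·(1/2)^(t/25.3).
Taking log₂: log₂(319/122) = t·(1/2.43 − 1/25.3).
log₂(2.6148) = 1.3867; 1/2.43 − 1/25.3 = 0.372.
t = 1.3867 / 0.372 ≈ 3.7277 minutes.

3.73 minutes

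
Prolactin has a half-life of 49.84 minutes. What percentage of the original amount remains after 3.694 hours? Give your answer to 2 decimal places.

3.694 hours = 221.64 minutes.
n = 221.64/49.84 ≈ 4.447 half-lives.
Fraction remaining = (1/2)^4.447 ≈ 0.045847, i.e. 4.5847%.

4.58%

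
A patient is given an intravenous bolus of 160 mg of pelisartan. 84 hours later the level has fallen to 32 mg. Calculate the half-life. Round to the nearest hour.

A/A₀ = 32/160 ≈ 0.2.
n = log₂(5) ≈ 2.3219 half-lives elapsed in 84 hours.
t½ = 84/2.3219 ≈ 36.177 hours.

36 hours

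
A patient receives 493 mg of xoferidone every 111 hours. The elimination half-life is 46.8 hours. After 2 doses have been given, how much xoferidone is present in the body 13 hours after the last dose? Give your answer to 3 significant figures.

485 mg

The 2 doses were given 124, 13 hours ago.
Total = 493·(1/2)^(124/46.8) + 493·(1/2)^(13/46.8)
      = 78.568 + 406.66 ≈ 485.22 mg.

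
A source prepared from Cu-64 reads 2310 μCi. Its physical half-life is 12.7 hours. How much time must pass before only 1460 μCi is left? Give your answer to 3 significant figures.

Fraction remaining = 1460/2310 ≈ 0.63203.
n = log₂(2310/1460) = ln(1.5822)/ln 2 ≈ 0.66192 half-lives.
t = n × t½ = 0.66192 × 12.7 ≈ 8.4064 hours.

8.41 hours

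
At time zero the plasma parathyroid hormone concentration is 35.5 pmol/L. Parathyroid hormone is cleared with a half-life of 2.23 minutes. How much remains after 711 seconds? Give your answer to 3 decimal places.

Convert the elapsed time: 711 seconds = 11.85 minutes.
Number of half-lives: n = 11.85/2.23 ≈ 5.3139.
Remaining = 35.5 × (1/2)^5.3139 = 35.5 × 0.025139 ≈ 0.89245 pmol/L.

0.892 pmol/L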